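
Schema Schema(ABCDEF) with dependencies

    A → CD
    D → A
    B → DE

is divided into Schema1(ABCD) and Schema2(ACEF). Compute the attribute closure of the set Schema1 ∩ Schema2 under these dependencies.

Schema1 ∩ Schema2 = {AC}.
A → CD applies, adding D
Closure: {ACD}.

ACD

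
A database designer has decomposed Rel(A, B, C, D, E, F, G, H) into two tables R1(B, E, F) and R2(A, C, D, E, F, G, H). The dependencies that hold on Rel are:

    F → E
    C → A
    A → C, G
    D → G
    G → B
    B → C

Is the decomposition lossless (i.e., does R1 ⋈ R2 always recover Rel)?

Common attributes: R1 ∩ R2 = {E, F}.
No dependency enlarges {E, F}, so (E, F)⁺ = {E, F}.
The closure contains neither all of R1 = {B, E, F} nor all of R2 = {A, C, D, E, F, G, H}, so the common attributes are not a superkey of either fragment. The join is lossy.

No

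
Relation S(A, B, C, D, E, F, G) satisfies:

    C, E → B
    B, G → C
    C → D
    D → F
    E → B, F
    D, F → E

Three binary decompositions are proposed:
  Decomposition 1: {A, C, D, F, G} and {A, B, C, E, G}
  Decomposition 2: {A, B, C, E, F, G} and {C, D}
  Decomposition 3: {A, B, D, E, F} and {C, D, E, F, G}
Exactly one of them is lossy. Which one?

Decomposition 1: common = {A, C, G}, closure = {A, B, C, D, E, F, G} → lossless.
Decomposition 2: common = {C}, closure = {B, C, D, E, F} → lossless.
Decomposition 3: common = {D, E, F}, closure = {B, D, E, F} → lossy.

Decomposition 3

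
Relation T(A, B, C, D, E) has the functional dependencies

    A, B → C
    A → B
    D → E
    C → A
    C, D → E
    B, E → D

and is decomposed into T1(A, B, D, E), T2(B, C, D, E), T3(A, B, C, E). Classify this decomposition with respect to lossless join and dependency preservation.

Lossless test (chase): Rows 1 and 3 agree on A, B; apply A, B→C and equate their C entries. Rows 1 and 2 agree on C; apply C→A and equate their A entries. Rows 1 and 3 agree on B, E; apply B, E→D and equate their D entries. Row 1 is now all distinguished symbols — the join is lossless.
Dependency preservation: every FD's attributes lie within a single fragment, so each can be enforced locally — preserved.

lossless and dependency-preserving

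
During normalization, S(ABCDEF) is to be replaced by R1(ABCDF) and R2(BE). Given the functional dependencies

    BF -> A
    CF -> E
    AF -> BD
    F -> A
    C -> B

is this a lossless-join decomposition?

Common attributes: R1 ∩ R2 = {B}.
No dependency enlarges {B}, so (B)⁺ = {B}.
The closure contains neither all of R1 = {ABCDF} nor all of R2 = {BE}, so the common attributes are not a superkey of either fragment. The join is lossy.

No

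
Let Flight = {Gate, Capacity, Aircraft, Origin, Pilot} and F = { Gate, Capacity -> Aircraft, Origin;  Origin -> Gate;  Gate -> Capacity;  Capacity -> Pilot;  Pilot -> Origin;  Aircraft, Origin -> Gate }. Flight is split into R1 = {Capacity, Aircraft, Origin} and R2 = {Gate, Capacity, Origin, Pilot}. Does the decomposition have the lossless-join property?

Common attributes: R1 ∩ R2 = {Capacity, Origin}.
Closure of {Capacity, Origin}: Origin → Gate applies, adding Gate; Capacity → Pilot applies, adding Pilot; Gate, Capacity → Aircraft, Origin applies, adding Aircraft. So (Capacity, Origin)⁺ = {Gate, Capacity, Aircraft, Origin, Pilot}.
This closure contains every attribute of R1, so R1 ∩ R2 → R1. The join is lossless.

Yes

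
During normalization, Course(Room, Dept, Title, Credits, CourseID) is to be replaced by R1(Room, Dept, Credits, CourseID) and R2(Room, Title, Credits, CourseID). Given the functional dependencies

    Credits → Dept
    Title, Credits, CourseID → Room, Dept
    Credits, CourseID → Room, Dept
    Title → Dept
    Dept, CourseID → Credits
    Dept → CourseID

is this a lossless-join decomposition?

Common attributes: R1 ∩ R2 = {Room, Credits, CourseID}.
Closure of {Room, Credits, CourseID}: Credits → Dept applies, adding Dept. So (Room, Credits, CourseID)⁺ = {Room, Dept, Credits, CourseID}.
This closure contains every attribute of R1, so R1 ∩ R2 → R1. The join is lossless.

Yes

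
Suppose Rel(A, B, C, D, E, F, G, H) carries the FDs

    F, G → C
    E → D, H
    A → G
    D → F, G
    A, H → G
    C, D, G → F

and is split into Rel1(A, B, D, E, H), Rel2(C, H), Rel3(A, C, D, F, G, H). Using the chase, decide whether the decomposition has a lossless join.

Chase test. Columns are A, B, C, D, E, F, G, H; row i has aⱼ where attribute j ∈ Reli, else bᵢⱼ.
Initial tableau (one row per fragment):
  row 1: a1 a2 b13 a4 a5 b16 b17 a8
  row 2: b21 b22 a3 b24 b25 b26 b27 a8
  row 3: a1 b32 a3 a4 b35 a6 a7 a8
Rows 1 and 3 agree on A; apply A→G and equate their G entries.
Rows 1 and 3 agree on D; apply D→F, G and equate their F, G entries.
Rows 1 and 3 agree on F, G; apply F, G→C and equate their C entries.
Row 1 is now all distinguished symbols — the join is lossless.

Yes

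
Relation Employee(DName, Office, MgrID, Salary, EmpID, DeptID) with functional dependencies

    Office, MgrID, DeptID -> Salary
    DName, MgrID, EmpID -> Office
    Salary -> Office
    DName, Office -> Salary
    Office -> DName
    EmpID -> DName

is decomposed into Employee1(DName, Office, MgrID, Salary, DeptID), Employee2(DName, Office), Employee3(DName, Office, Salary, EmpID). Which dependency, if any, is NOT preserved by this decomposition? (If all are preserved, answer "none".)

DName, MgrID, EmpID -> Office

Check DName, MgrID, EmpID → Office: no single fragment contains all of {DName, Office, MgrID, EmpID}, and the restricted closure of {DName, MgrID, EmpID} across the fragments never reaches {Office}.
Office, MgrID, DeptID → Salary is preserved.
Salary → Office is preserved.
DName, Office → Salary is preserved.
Office → DName is preserved.
EmpID → DName is preserved.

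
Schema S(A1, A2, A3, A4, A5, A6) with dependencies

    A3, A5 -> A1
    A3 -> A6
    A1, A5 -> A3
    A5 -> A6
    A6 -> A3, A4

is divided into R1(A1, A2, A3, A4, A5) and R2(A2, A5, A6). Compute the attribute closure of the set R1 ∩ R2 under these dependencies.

A1, A2, A3, A4, A5, A6

R1 ∩ R2 = {A2, A5}.
A5 → A6 applies, adding A6
A6 → A3, A4 applies, adding A3, A4
A3, A5 → A1 applies, adding A1
Closure: {A1, A2, A3, A4, A5, A6}.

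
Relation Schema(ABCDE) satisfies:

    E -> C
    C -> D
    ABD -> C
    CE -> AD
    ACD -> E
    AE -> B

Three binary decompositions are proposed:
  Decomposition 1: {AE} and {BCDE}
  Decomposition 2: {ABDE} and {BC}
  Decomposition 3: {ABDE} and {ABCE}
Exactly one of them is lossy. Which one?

Decomposition 1: common = {E}, closure = {ABCDE} → lossless.
Decomposition 2: common = {B}, closure = {B} → lossy.
Decomposition 3: common = {ABE}, closure = {ABCDE} → lossless.

Decomposition 2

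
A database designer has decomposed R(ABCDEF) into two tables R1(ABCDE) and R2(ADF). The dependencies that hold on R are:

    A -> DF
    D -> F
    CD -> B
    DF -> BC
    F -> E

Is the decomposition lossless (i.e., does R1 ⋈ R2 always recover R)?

Yes

Common attributes: R1 ∩ R2 = {AD}.
Closure of {AD}: A → DF applies, adding F; DF → BC applies, adding BC; F → E applies, adding E. So (AD)⁺ = {ABCDEF}.
This closure contains every attribute of R1, so R1 ∩ R2 → R1. The join is lossless.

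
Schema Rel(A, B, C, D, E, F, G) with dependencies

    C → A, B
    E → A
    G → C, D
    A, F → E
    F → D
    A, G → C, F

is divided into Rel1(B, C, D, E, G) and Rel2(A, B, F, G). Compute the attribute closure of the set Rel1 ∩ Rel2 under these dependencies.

Rel1 ∩ Rel2 = {B, G}.
G → C, D applies, adding C, D
C → A, B applies, adding A
A, G → C, F applies, adding F
A, F → E applies, adding E
Closure: {A, B, C, D, E, F, G}.

A, B, C, D, E, F, G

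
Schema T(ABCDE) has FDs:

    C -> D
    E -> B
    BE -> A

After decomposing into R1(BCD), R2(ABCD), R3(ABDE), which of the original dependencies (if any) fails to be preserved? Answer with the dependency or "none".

none

C → D lies within R1.
E → B lies within R3.
BE → A lies within R3.
Every dependency is enforceable on the fragments, so the decomposition is dependency-preserving.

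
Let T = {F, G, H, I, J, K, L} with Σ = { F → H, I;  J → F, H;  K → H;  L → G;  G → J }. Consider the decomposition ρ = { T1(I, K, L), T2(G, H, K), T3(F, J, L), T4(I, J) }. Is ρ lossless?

Chase test. Columns are F, G, H, I, J, K, L; row i has aⱼ where attribute j ∈ Ti, else bᵢⱼ.
Initial tableau (one row per fragment):
  row 1: b11 b12 b13 a4 b15 a6 a7
  row 2: b21 a2 a3 b24 b25 a6 b27
  row 3: a1 b32 b33 b34 a5 b36 a7
  row 4: b41 b42 b43 a4 a5 b46 b47
Rows 3 and 4 agree on J; apply J→F, H and equate their F, H entries.
Rows 1 and 2 agree on K; apply K→H and equate their H entries.
Rows 1 and 3 agree on L; apply L→G and equate their G entries.
Rows 1 and 3 agree on G; apply G→J and equate their J entries.
Rows 3 and 4 agree on F; apply F→H, I and equate their H, I entries.
Rows 1 and 3 agree on J; apply J→F, H and equate their F, H entries.
No row becomes fully distinguished — the join is lossy.

No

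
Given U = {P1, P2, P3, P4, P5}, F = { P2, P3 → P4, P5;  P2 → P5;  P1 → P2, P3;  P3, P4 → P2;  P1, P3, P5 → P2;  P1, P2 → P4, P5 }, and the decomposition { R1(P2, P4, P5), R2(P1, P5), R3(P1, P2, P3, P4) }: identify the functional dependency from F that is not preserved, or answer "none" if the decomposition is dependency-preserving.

P2, P3 → P4, P5: restricted closure across fragments reaches P4, P5.
P2 → P5 lies within R1.
P1 → P2, P3 lies within R3.
P3, P4 → P2 lies within R3.
P1, P3, P5 → P2: restricted closure across fragments reaches P2.
P1, P2 → P4, P5: restricted closure across fragments reaches P4, P5.
Every dependency is enforceable on the fragments, so the decomposition is dependency-preserving.

none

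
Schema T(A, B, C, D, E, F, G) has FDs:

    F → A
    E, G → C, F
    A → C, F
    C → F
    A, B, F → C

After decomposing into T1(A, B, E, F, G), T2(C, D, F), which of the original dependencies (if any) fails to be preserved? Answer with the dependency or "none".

F → A lies within T1.
E, G → C, F: restricted closure across fragments reaches C, F.
A → C, F: restricted closure across fragments reaches C, F.
C → F lies within T2.
A, B, F → C: restricted closure across fragments reaches C.
Every dependency is enforceable on the fragments, so the decomposition is dependency-preserving.

none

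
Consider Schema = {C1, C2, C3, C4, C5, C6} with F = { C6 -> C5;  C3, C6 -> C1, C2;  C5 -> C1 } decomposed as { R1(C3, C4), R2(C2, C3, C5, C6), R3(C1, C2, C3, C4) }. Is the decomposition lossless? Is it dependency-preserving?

lossy and not dependency-preserving

Lossless test (chase): applying each FD to every pair of rows produces no changes in the tableau, so no row becomes fully distinguished — the join is lossy.
Dependency preservation: the restricted closure of {C3, C6} across the fragments never reaches {C1, C2}, so C3, C6 → C1, C2 cannot be enforced without a join — not preserved.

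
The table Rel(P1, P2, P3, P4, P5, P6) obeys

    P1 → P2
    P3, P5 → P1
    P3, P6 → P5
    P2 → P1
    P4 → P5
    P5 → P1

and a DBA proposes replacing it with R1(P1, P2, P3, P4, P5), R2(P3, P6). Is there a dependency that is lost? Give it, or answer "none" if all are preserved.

Check P3, P6 → P5: no single fragment contains all of {P3, P5, P6}, and the restricted closure of {P3, P6} across the fragments never reaches {P5}.
P1 → P2 is preserved.
P3, P5 → P1 is preserved.
P2 → P1 is preserved.
P4 → P5 is preserved.
P5 → P1 is preserved.

P3, P6 → P5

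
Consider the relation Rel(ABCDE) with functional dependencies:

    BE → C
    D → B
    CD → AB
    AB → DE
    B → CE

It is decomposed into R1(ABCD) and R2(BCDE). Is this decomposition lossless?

Yes

Common attributes: R1 ∩ R2 = {BCD}.
Closure of {BCD}: CD → AB applies, adding A; AB → DE applies, adding E. So (BCD)⁺ = {ABCDE}.
This closure contains every attribute of R1, so R1 ∩ R2 → R1. The join is lossless.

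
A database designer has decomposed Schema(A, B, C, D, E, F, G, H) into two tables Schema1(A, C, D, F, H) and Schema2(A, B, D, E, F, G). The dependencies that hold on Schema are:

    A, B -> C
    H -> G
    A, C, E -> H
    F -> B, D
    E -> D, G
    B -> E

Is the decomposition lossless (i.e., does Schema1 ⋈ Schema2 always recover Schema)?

Yes

Common attributes: Schema1 ∩ Schema2 = {A, D, F}.
Closure of {A, D, F}: F → B, D applies, adding B; B → E applies, adding E; A, B → C applies, adding C; A, C, E → H applies, adding H; E → D, G applies, adding G. So (A, D, F)⁺ = {A, B, C, D, E, F, G, H}.
This closure contains every attribute of Schema1, so Schema1 ∩ Schema2 → Schema1. The join is lossless.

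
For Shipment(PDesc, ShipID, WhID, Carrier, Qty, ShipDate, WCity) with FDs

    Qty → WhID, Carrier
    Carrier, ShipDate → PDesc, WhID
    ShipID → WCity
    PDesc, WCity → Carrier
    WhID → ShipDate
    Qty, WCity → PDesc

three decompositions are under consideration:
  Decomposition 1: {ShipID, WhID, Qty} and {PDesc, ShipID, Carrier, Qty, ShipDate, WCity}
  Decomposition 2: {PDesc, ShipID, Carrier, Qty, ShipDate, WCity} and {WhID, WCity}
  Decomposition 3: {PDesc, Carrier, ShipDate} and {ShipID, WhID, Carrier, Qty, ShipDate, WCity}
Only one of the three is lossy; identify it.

Decomposition 2

Decomposition 1: common = {ShipID, Qty}, closure = {PDesc, ShipID, WhID, Carrier, Qty, ShipDate, WCity} → lossless.
Decomposition 2: common = {WCity}, closure = {WCity} → lossy.
Decomposition 3: common = {Carrier, ShipDate}, closure = {PDesc, WhID, Carrier, ShipDate} → lossless.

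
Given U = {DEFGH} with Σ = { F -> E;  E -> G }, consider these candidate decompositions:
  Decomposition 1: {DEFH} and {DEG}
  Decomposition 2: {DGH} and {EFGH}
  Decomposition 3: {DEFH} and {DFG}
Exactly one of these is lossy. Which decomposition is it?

Decomposition 2

Decomposition 1: common = {DE}, closure = {DEG} → lossless.
Decomposition 2: common = {GH}, closure = {GH} → lossy.
Decomposition 3: common = {DF}, closure = {DEFG} → lossless.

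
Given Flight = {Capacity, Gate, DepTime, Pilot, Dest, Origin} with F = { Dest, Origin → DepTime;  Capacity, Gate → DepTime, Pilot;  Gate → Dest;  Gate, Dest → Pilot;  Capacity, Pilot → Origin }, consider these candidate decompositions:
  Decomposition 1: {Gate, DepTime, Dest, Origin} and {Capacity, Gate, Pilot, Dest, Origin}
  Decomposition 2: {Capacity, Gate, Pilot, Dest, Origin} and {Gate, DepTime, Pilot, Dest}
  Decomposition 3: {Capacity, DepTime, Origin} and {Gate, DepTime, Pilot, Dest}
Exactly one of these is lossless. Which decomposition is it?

Decomposition 1

Decomposition 1: common = {Gate, Dest, Origin}, closure = {Gate, DepTime, Pilot, Dest, Origin} → lossless.
Decomposition 2: common = {Gate, Pilot, Dest}, closure = {Gate, Pilot, Dest} → lossy.
Decomposition 3: common = {DepTime}, closure = {DepTime} → lossy.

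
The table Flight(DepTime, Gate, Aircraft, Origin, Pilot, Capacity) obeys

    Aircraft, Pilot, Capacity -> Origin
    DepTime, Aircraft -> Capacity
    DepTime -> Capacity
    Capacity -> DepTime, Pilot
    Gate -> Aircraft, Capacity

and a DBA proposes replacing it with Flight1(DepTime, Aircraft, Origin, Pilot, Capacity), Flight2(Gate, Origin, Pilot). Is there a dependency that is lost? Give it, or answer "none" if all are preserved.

Check Gate → Aircraft, Capacity: no single fragment contains all of {Gate, Aircraft, Capacity}, and the restricted closure of {Gate} across the fragments never reaches {Aircraft, Capacity}.
Aircraft, Pilot, Capacity → Origin is preserved.
DepTime, Aircraft → Capacity is preserved.
DepTime → Capacity is preserved.
Capacity → DepTime, Pilot is preserved.

Gate -> Aircraft, Capacity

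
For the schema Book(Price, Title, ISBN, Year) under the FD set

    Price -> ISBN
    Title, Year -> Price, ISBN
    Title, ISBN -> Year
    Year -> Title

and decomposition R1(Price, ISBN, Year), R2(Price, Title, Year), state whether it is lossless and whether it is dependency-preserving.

lossless but not dependency-preserving

Lossless test: (Price, Year)⁺ = {Price, Title, ISBN, Year}, which contains all of one fragment — lossless.
Dependency preservation: the restricted closure of {Title, ISBN} across the fragments never reaches {Year}, so Title, ISBN → Year cannot be enforced without a join — not preserved.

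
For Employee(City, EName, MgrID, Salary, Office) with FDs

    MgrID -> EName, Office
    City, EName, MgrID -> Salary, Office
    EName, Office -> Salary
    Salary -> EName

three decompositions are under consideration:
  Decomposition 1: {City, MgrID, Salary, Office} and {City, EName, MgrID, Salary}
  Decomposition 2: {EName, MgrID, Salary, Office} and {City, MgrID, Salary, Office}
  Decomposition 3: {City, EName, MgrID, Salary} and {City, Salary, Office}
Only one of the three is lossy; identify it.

Decomposition 3

Decomposition 1: common = {City, MgrID, Salary}, closure = {City, EName, MgrID, Salary, Office} → lossless.
Decomposition 2: common = {MgrID, Salary, Office}, closure = {EName, MgrID, Salary, Office} → lossless.
Decomposition 3: common = {City, Salary}, closure = {City, EName, Salary} → lossy.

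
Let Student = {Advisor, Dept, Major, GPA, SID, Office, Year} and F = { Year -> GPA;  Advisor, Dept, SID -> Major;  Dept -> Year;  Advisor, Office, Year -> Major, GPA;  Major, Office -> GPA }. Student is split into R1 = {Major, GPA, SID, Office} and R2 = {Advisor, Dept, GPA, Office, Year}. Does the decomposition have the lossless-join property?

Common attributes: R1 ∩ R2 = {GPA, Office}.
No dependency enlarges {GPA, Office}, so (GPA, Office)⁺ = {GPA, Office}.
The closure contains neither all of R1 = {Major, GPA, SID, Office} nor all of R2 = {Advisor, Dept, GPA, Office, Year}, so the common attributes are not a superkey of either fragment. The join is lossy.

No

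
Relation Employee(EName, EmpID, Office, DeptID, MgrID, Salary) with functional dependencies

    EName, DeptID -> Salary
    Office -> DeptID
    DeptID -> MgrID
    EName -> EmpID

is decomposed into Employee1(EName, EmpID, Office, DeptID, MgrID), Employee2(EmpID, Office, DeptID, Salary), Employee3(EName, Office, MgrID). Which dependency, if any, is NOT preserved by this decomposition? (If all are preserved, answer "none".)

Check EName, DeptID → Salary: no single fragment contains all of {EName, DeptID, Salary}, and the restricted closure of {EName, DeptID} across the fragments never reaches {Salary}.
Office → DeptID is preserved.
DeptID → MgrID is preserved.
EName → EmpID is preserved.

EName, DeptID -> Salary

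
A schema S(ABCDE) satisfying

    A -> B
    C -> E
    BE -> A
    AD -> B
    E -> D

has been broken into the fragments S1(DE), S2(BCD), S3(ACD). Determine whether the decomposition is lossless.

Chase test. Columns are ABCDE; row i has aⱼ where attribute j ∈ Si, else bᵢⱼ.
Initial tableau (one row per fragment):
  row 1: b11 b12 b13 a4 a5
  row 2: b21 a2 a3 a4 b25
  row 3: a1 b32 a3 a4 b35
Rows 2 and 3 agree on C; apply C→E and equate their E entries.
No row becomes fully distinguished — the join is lossy.

No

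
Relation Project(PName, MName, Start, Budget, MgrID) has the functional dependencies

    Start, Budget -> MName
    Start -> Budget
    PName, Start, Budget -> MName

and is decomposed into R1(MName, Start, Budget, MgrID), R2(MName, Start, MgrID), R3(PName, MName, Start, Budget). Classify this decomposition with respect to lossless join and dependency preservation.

lossy but dependency-preserving

Lossless test (chase): Rows 1 and 2 agree on Start; apply Start→Budget and equate their Budget entries. No row becomes fully distinguished — the join is lossy.
Dependency preservation: every FD's attributes lie within a single fragment, so each can be enforced locally — preserved.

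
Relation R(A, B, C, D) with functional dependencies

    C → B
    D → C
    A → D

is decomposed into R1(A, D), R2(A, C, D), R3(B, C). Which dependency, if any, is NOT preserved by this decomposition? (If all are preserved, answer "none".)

C → B lies within R3.
D → C lies within R2.
A → D lies within R1.
Every dependency is enforceable on the fragments, so the decomposition is dependency-preserving.

none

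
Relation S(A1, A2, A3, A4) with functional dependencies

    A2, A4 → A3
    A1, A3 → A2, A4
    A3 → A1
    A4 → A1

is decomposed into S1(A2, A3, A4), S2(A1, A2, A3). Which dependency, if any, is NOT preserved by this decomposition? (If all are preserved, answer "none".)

Check A4 → A1: no single fragment contains all of {A1, A4}, and the restricted closure of {A4} across the fragments never reaches {A1}.
A2, A4 → A3 is preserved.
A1, A3 → A2, A4 is preserved.
A3 → A1 is preserved.

A4 → A1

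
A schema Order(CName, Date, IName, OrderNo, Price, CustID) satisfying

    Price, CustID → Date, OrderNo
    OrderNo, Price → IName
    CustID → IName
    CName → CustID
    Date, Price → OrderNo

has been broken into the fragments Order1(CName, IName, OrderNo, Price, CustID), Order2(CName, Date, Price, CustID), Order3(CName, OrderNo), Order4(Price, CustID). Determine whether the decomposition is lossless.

Chase test. Columns are CName, Date, IName, OrderNo, Price, CustID; row i has aⱼ where attribute j ∈ Orderi, else bᵢⱼ.
Initial tableau (one row per fragment):
  row 1: a1 b12 a3 a4 a5 a6
  row 2: a1 a2 b23 b24 a5 a6
  row 3: a1 b32 b33 a4 b35 b36
  row 4: b41 b42 b43 b44 a5 a6
Rows 1 and 2 agree on Price, CustID; apply Price, CustID→Date, OrderNo and equate their Date, OrderNo entries.
Rows 1 and 4 agree on Price, CustID; apply Price, CustID→Date, OrderNo and equate their Date, OrderNo entries.
Rows 1 and 2 agree on OrderNo, Price; apply OrderNo, Price→IName and equate their IName entries.
Rows 1 and 4 agree on OrderNo, Price; apply OrderNo, Price→IName and equate their IName entries.
Rows 1 and 3 agree on CName; apply CName→CustID and equate their CustID entries.
Rows 1 and 3 agree on CustID; apply CustID→IName and equate their IName entries.
Row 1 is now all distinguished symbols — the join is lossless.

Yes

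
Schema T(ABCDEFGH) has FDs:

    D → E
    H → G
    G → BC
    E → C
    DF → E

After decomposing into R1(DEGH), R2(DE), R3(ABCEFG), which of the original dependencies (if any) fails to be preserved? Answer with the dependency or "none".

none

D → E lies within R1.
H → G lies within R1.
G → BC lies within R3.
E → C lies within R3.
DF → E: restricted closure across fragments reaches E.
Every dependency is enforceable on the fragments, so the decomposition is dependency-preserving.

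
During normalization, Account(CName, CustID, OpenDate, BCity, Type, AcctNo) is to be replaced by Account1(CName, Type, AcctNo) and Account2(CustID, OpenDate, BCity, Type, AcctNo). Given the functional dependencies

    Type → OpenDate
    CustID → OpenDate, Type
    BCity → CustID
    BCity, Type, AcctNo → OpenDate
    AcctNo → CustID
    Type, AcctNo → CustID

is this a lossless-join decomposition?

No

Common attributes: Account1 ∩ Account2 = {Type, AcctNo}.
Closure of {Type, AcctNo}: Type → OpenDate applies, adding OpenDate; AcctNo → CustID applies, adding CustID. So (Type, AcctNo)⁺ = {CustID, OpenDate, Type, AcctNo}.
The closure contains neither all of Account1 = {CName, Type, AcctNo} nor all of Account2 = {CustID, OpenDate, BCity, Type, AcctNo}, so the common attributes are not a superkey of either fragment. The join is lossy.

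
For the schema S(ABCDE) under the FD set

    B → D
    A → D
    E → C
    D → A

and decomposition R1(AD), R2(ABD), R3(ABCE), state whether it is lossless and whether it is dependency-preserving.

lossless and dependency-preserving

Lossless test (chase): Rows 2 and 3 agree on B; apply B→D and equate their D entries. Row 3 is now all distinguished symbols — the join is lossless.
Dependency preservation: every FD's attributes lie within a single fragment, so each can be enforced locally — preserved.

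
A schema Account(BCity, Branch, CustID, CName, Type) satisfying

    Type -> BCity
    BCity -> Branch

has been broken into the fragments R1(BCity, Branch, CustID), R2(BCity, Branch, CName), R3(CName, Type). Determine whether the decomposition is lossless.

No

Chase test. Columns are BCity, Branch, CustID, CName, Type; row i has aⱼ where attribute j ∈ Ri, else bᵢⱼ.
Initial tableau (one row per fragment):
  row 1: a1 a2 a3 b14 b15
  row 2: a1 a2 b23 a4 b25
  row 3: b31 b32 b33 a4 a5
No row becomes fully distinguished — the join is lossy.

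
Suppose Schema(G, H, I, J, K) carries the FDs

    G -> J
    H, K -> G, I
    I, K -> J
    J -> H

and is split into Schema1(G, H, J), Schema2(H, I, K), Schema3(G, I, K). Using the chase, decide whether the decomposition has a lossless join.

Yes

Chase test. Columns are G, H, I, J, K; row i has aⱼ where attribute j ∈ Schemai, else bᵢⱼ.
Initial tableau (one row per fragment):
  row 1: a1 a2 b13 a4 b15
  row 2: b21 a2 a3 b24 a5
  row 3: a1 b32 a3 b34 a5
Rows 1 and 3 agree on G; apply G→J and equate their J entries.
Rows 2 and 3 agree on I, K; apply I, K→J and equate their J entries.
Rows 1 and 3 agree on J; apply J→H and equate their H entries.
Rows 2 and 3 agree on H, K; apply H, K→G, I and equate their G, I entries.
Row 2 is now all distinguished symbols — the join is lossless.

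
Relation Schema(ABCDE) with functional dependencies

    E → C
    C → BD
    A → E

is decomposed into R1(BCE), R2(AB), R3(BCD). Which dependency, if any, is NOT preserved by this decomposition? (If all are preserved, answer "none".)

Check A → E: no single fragment contains all of {AE}, and the restricted closure of {A} across the fragments never reaches {E}.
E → C is preserved.
C → BD is preserved.

A → E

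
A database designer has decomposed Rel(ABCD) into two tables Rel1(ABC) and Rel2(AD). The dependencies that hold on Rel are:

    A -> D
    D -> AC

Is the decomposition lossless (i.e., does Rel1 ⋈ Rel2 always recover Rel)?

Common attributes: Rel1 ∩ Rel2 = {A}.
Closure of {A}: A → D applies, adding D; D → AC applies, adding C. So (A)⁺ = {ACD}.
This closure contains every attribute of Rel2, so Rel1 ∩ Rel2 → Rel2. The join is lossless.

Yes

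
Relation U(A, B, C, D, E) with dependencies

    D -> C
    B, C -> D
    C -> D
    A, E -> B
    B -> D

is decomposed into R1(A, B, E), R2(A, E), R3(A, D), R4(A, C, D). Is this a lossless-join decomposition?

Chase test. Columns are A, B, C, D, E; row i has aⱼ where attribute j ∈ Ri, else bᵢⱼ.
Initial tableau (one row per fragment):
  row 1: a1 a2 b13 b14 a5
  row 2: a1 b22 b23 b24 a5
  row 3: a1 b32 b33 a4 b35
  row 4: a1 b42 a3 a4 b45
Rows 3 and 4 agree on D; apply D→C and equate their C entries.
Rows 1 and 2 agree on A, E; apply A, E→B and equate their B entries.
Rows 1 and 2 agree on B; apply B→D and equate their D entries.
Rows 1 and 2 agree on D; apply D→C and equate their C entries.
No row becomes fully distinguished — the join is lossy.

No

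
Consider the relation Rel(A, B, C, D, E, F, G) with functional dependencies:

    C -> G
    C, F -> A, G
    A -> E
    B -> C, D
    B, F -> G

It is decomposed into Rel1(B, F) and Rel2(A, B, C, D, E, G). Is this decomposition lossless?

Common attributes: Rel1 ∩ Rel2 = {B}.
Closure of {B}: B → C, D applies, adding C, D; C → G applies, adding G. So (B)⁺ = {B, C, D, G}.
The closure contains neither all of Rel1 = {B, F} nor all of Rel2 = {A, B, C, D, E, G}, so the common attributes are not a superkey of either fragment. The join is lossy.

No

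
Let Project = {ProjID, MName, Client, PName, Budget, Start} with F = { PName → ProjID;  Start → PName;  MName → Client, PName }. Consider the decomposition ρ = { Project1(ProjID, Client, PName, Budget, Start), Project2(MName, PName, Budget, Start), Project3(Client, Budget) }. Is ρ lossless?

No

Chase test. Columns are ProjID, MName, Client, PName, Budget, Start; row i has aⱼ where attribute j ∈ Projecti, else bᵢⱼ.
Initial tableau (one row per fragment):
  row 1: a1 b12 a3 a4 a5 a6
  row 2: b21 a2 b23 a4 a5 a6
  row 3: b31 b32 a3 b34 a5 b36
Rows 1 and 2 agree on PName; apply PName→ProjID and equate their ProjID entries.
No row becomes fully distinguished — the join is lossy.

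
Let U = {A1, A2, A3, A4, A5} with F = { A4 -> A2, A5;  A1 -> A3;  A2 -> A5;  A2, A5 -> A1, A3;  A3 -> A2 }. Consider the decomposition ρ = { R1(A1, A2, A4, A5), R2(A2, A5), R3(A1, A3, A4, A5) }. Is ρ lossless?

Chase test. Columns are A1, A2, A3, A4, A5; row i has aⱼ where attribute j ∈ Ri, else bᵢⱼ.
Initial tableau (one row per fragment):
  row 1: a1 a2 b13 a4 a5
  row 2: b21 a2 b23 b24 a5
  row 3: a1 b32 a3 a4 a5
Rows 1 and 3 agree on A4; apply A4→A2, A5 and equate their A2, A5 entries.
Rows 1 and 3 agree on A1; apply A1→A3 and equate their A3 entries.
Rows 1 and 2 agree on A2, A5; apply A2, A5→A1, A3 and equate their A1, A3 entries.
Row 1 is now all distinguished symbols — the join is lossless.

Yes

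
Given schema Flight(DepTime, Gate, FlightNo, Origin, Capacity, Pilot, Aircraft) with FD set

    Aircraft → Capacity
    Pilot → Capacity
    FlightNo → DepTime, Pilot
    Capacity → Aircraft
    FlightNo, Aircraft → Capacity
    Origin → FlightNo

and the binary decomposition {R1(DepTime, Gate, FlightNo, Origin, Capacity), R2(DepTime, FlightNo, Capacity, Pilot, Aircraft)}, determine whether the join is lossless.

Yes

Common attributes: R1 ∩ R2 = {DepTime, FlightNo, Capacity}.
Closure of {DepTime, FlightNo, Capacity}: FlightNo → DepTime, Pilot applies, adding Pilot; Capacity → Aircraft applies, adding Aircraft. So (DepTime, FlightNo, Capacity)⁺ = {DepTime, FlightNo, Capacity, Pilot, Aircraft}.
This closure contains every attribute of R2, so R1 ∩ R2 → R2. The join is lossless.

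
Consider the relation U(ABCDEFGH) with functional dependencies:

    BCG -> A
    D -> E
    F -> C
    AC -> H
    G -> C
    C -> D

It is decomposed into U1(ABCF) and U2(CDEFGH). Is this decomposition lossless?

Common attributes: U1 ∩ U2 = {CF}.
Closure of {CF}: C → D applies, adding D; D → E applies, adding E. So (CF)⁺ = {CDEF}.
The closure contains neither all of U1 = {ABCF} nor all of U2 = {CDEFGH}, so the common attributes are not a superkey of either fragment. The join is lossy.

No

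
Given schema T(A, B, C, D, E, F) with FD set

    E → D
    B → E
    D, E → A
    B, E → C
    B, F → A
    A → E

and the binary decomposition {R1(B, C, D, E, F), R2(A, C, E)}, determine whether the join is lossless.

Yes

Common attributes: R1 ∩ R2 = {C, E}.
Closure of {C, E}: E → D applies, adding D; D, E → A applies, adding A. So (C, E)⁺ = {A, C, D, E}.
This closure contains every attribute of R2, so R1 ∩ R2 → R2. The join is lossless.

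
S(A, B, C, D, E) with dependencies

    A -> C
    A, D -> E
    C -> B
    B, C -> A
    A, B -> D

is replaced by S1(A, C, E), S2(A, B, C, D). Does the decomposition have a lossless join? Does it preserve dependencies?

lossless and dependency-preserving

Lossless test: (A, C)⁺ = {A, B, C, D, E}, which contains all of one fragment — lossless.
Dependency preservation: A, D → E is not contained in any single fragment, but the restricted closure of its left-hand side across the fragments still reaches the right-hand side; the remaining FDs each lie inside some fragment. All dependencies are preserved.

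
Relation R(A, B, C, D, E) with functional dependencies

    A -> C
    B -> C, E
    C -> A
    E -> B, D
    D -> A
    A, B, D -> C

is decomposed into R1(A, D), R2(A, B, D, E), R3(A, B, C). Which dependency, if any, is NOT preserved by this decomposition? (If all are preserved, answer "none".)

A → C lies within R3.
B → C, E: restricted closure across fragments reaches C, E.
C → A lies within R3.
E → B, D lies within R2.
D → A lies within R1.
A, B, D → C: restricted closure across fragments reaches C.
Every dependency is enforceable on the fragments, so the decomposition is dependency-preserving.

none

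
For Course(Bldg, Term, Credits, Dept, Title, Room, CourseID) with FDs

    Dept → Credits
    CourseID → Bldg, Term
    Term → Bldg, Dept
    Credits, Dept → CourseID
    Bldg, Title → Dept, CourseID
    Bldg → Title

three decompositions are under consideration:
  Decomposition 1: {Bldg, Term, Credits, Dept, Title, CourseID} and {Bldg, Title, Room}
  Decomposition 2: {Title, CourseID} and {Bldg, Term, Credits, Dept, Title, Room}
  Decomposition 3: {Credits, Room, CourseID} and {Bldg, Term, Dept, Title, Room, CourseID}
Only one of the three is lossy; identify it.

Decomposition 1: common = {Bldg, Title}, closure = {Bldg, Term, Credits, Dept, Title, CourseID} → lossless.
Decomposition 2: common = {Title}, closure = {Title} → lossy.
Decomposition 3: common = {Room, CourseID}, closure = {Bldg, Term, Credits, Dept, Title, Room, CourseID} → lossless.

Decomposition 2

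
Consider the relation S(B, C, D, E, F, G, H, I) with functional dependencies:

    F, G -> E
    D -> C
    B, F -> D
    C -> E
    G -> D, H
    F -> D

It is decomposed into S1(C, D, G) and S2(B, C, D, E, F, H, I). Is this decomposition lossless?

Common attributes: S1 ∩ S2 = {C, D}.
Closure of {C, D}: C → E applies, adding E. So (C, D)⁺ = {C, D, E}.
The closure contains neither all of S1 = {C, D, G} nor all of S2 = {B, C, D, E, F, H, I}, so the common attributes are not a superkey of either fragment. The join is lossy.

No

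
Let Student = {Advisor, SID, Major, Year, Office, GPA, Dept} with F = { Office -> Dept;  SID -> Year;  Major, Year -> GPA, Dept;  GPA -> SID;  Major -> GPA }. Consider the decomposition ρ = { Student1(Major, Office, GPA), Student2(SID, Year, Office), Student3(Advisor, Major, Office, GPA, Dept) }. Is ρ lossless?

Chase test. Columns are Advisor, SID, Major, Year, Office, GPA, Dept; row i has aⱼ where attribute j ∈ Studenti, else bᵢⱼ.
Initial tableau (one row per fragment):
  row 1: b11 b12 a3 b14 a5 a6 b17
  row 2: b21 a2 b23 a4 a5 b26 b27
  row 3: a1 b32 a3 b34 a5 a6 a7
Rows 1 and 2 agree on Office; apply Office→Dept and equate their Dept entries.
Rows 1 and 3 agree on Office; apply Office→Dept and equate their Dept entries.
Rows 1 and 3 agree on GPA; apply GPA→SID and equate their SID entries.
Rows 1 and 3 agree on SID; apply SID→Year and equate their Year entries.
No row becomes fully distinguished — the join is lossy.

No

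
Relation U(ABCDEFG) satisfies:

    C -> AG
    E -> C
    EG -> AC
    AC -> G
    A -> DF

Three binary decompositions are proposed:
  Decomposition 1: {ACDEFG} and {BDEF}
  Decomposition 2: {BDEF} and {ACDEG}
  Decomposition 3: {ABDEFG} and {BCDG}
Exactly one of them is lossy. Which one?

Decomposition 1: common = {DEF}, closure = {ACDEFG} → lossless.
Decomposition 2: common = {DE}, closure = {ACDEFG} → lossless.
Decomposition 3: common = {BDG}, closure = {BDG} → lossy.

Decomposition 3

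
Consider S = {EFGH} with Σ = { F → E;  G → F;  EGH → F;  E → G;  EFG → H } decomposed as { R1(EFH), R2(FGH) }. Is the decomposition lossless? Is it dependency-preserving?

Lossless test: (FH)⁺ = {EFGH}, which contains all of one fragment — lossless.
Dependency preservation: EGH → F; E → G; EFG → H are not contained in any single fragment, but the restricted closure of each left-hand side across the fragments still reaches the right-hand side; the remaining FDs each lie inside some fragment. All dependencies are preserved.

lossless and dependency-preserving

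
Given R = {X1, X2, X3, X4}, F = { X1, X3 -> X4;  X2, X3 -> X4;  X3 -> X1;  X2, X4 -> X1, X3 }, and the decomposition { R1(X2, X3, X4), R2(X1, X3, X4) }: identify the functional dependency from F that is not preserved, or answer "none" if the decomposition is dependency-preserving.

X1, X3 → X4 lies within R2.
X2, X3 → X4 lies within R1.
X3 → X1 lies within R2.
X2, X4 → X1, X3: restricted closure across fragments reaches X1, X3.
Every dependency is enforceable on the fragments, so the decomposition is dependency-preserving.

none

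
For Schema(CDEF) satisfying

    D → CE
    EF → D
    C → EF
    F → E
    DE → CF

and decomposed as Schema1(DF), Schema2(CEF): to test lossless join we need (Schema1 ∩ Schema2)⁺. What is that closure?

CDEF

Schema1 ∩ Schema2 = {F}.
F → E applies, adding E
EF → D applies, adding D
DE → CF applies, adding C
Closure: {CDEF}.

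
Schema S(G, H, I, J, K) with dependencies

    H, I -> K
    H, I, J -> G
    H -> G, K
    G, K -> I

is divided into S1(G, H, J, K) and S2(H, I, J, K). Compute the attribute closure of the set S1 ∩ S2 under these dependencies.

S1 ∩ S2 = {H, J, K}.
H → G, K applies, adding G
G, K → I applies, adding I
Closure: {G, H, I, J, K}.

G, H, I, J, K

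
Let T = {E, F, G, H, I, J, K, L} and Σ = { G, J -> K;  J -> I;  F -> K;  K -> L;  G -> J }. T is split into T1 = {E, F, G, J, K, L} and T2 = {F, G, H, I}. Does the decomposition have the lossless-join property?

No

Common attributes: T1 ∩ T2 = {F, G}.
Closure of {F, G}: F → K applies, adding K; K → L applies, adding L; G → J applies, adding J; J → I applies, adding I. So (F, G)⁺ = {F, G, I, J, K, L}.
The closure contains neither all of T1 = {E, F, G, J, K, L} nor all of T2 = {F, G, H, I}, so the common attributes are not a superkey of either fragment. The join is lossy.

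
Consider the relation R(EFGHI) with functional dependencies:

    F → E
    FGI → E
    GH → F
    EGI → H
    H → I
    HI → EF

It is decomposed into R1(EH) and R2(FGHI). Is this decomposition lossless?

Yes

Common attributes: R1 ∩ R2 = {H}.
Closure of {H}: H → I applies, adding I; HI → EF applies, adding EF. So (H)⁺ = {EFHI}.
This closure contains every attribute of R1, so R1 ∩ R2 → R1. The join is lossless.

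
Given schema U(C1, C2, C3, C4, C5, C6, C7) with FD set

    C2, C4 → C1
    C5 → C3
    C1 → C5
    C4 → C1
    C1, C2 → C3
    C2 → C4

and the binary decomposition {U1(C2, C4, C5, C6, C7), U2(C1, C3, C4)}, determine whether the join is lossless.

Yes

Common attributes: U1 ∩ U2 = {C4}.
Closure of {C4}: C4 → C1 applies, adding C1; C1 → C5 applies, adding C5; C5 → C3 applies, adding C3. So (C4)⁺ = {C1, C3, C4, C5}.
This closure contains every attribute of U2, so U1 ∩ U2 → U2. The join is lossless.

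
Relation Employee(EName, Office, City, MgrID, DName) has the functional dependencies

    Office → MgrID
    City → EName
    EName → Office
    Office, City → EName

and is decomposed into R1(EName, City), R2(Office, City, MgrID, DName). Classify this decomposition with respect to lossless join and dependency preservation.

Lossless test: (City)⁺ = {EName, Office, City, MgrID}, which contains all of one fragment — lossless.
Dependency preservation: the restricted closure of {EName} across the fragments never reaches {Office}, so EName → Office cannot be enforced without a join — not preserved.

lossless but not dependency-preserving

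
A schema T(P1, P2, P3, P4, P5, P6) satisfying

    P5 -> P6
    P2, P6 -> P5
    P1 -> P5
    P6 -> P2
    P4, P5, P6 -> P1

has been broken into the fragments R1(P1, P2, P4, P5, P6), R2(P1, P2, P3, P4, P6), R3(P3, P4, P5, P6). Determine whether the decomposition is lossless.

Yes

Chase test. Columns are P1, P2, P3, P4, P5, P6; row i has aⱼ where attribute j ∈ Ri, else bᵢⱼ.
Initial tableau (one row per fragment):
  row 1: a1 a2 b13 a4 a5 a6
  row 2: a1 a2 a3 a4 b25 a6
  row 3: b31 b32 a3 a4 a5 a6
Rows 1 and 2 agree on P2, P6; apply P2, P6→P5 and equate their P5 entries.
Rows 1 and 3 agree on P6; apply P6→P2 and equate their P2 entries.
Rows 1 and 3 agree on P4, P5, P6; apply P4, P5, P6→P1 and equate their P1 entries.
Row 2 is now all distinguished symbols — the join is lossless.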